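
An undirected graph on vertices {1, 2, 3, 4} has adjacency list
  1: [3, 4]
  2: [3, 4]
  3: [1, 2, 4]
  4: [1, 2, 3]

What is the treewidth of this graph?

2

A width-2 tree decomposition is:
Bags: B1 = {1, 3, 4}  B2 = {2, 3, 4}
Tree: B1–B2
Each bag holds 3 vertices, so the decomposition has width 2, which upper-bounds the treewidth. For the lower bound, the 3 vertices {1, 3, 4} are pairwise adjacent, and any tree decomposition puts a clique entirely inside one bag — forcing width ≥ 2. The upper and lower bounds meet at 2, so that is the treewidth.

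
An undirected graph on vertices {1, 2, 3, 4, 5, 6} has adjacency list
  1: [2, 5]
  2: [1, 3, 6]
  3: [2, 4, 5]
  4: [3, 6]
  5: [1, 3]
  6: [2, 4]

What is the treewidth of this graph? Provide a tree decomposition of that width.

Each bag holds 3 vertices, so the decomposition has width 2, which upper-bounds the treewidth. The edges 5–1–2–3–5 form a cycle, so G is not a tree and its treewidth is at least 2. Combining the bounds, tw(G) = 2.

Treewidth 2.
One optimal decomposition is:
Bags: B1 = {1, 3, 5}  B2 = {1, 2, 3}  B3 = {2, 3, 4}  B4 = {2, 4, 6}
Tree: B1–B2, B2–B3, B3–B4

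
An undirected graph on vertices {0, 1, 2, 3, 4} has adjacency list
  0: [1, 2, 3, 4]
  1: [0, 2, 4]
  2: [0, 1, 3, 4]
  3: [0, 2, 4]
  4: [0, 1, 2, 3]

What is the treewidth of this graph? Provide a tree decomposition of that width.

The largest bag has 4 vertices, giving width 3; this decomposition certifies tw(G) ≤ 3. On the other hand G contains the 4-clique {0, 1, 2, 4}. A clique must lie in a single bag of any decomposition, so no decomposition can have width below 3. Hence tw(G) = 3 exactly.

Treewidth 3.
Bags: B1 = {0, 2, 3, 4}  B2 = {0, 1, 2, 4}
Tree: B1–B2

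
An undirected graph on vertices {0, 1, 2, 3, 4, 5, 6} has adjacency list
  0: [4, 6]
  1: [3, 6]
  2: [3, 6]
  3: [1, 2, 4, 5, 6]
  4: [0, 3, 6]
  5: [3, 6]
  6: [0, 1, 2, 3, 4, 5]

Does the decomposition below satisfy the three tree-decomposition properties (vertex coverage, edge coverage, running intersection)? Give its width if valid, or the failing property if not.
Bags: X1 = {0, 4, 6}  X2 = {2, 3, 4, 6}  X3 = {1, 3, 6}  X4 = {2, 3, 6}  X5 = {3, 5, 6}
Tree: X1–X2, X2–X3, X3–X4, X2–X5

No — bags containing vertex 2 are not connected in the tree.

A tree decomposition must satisfy three properties: every vertex lies in some bag; for every edge, both endpoints lie together in some bag; and for every vertex, the bags containing it form a connected subtree. Here bags containing vertex 2 are not connected in the tree, so the decomposition is invalid.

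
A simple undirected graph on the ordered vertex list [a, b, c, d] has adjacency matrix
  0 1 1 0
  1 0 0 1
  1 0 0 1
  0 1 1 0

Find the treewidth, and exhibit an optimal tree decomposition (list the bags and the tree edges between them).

Each bag holds 3 vertices, so the decomposition has width 2, which upper-bounds the treewidth. The edges b–a–c–d–b form a cycle, so G is not a tree and its treewidth is at least 2. Hence tw(G) = 2 exactly.

Treewidth 2.
Bags: B1 = {a, b, c}  B2 = {b, c, d}
Tree: B1–B2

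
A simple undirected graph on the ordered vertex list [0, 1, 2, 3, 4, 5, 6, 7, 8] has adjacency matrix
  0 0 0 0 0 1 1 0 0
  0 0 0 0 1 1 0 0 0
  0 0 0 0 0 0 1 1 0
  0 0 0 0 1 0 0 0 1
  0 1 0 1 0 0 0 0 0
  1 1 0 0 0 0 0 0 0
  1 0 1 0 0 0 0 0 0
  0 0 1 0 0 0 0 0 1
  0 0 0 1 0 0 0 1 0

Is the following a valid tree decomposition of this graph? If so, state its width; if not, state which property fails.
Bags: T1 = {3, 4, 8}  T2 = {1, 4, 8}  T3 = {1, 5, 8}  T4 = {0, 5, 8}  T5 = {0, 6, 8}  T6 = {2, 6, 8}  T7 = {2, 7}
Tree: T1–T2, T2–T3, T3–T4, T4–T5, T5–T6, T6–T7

A tree decomposition must satisfy three properties: every vertex lies in some bag; for every edge, both endpoints lie together in some bag; and for every vertex, the bags containing it form a connected subtree. Here edge (8,7) lies in no bag, so the decomposition is invalid.

No — edge (8,7) lies in no bag.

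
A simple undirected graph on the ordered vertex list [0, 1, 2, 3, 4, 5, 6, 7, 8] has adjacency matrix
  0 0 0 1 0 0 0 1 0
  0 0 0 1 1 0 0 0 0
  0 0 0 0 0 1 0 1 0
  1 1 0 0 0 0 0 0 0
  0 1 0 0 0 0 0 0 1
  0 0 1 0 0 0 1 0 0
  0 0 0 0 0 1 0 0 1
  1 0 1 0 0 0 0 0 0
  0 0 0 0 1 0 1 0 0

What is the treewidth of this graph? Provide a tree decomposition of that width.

The largest bag has 3 vertices, giving width 2; this decomposition certifies tw(G) ≤ 2. The edges 2–5–6–8–4–1–3–0–7–2 form a cycle, so G is not a tree and its treewidth is at least 2. The upper and lower bounds meet at 2, so that is the treewidth.

Treewidth 2.
Bags: B1 = {2, 5, 6}  B2 = {2, 6, 8}  B3 = {2, 4, 8}  B4 = {1, 2, 4}  B5 = {1, 2, 3}  B6 = {0, 2, 3}  B7 = {0, 2, 7}
Tree: B1–B2, B2–B3, B3–B4, B4–B5, B5–B6, B6–B7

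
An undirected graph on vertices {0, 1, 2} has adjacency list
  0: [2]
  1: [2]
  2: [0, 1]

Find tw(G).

A width-1 tree decomposition is:
Bags: B1 = {1, 2}  B2 = {0, 2}
Tree: B1–B2
Every bag has size at most 2, so the width is 2 − 1 = 1 and tw(G) ≤ 1. G has an edge, so its treewidth is at least 1. Therefore the treewidth is 1.

1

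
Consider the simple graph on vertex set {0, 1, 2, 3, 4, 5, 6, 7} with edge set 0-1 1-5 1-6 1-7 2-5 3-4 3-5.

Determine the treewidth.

A width-1 tree decomposition is:
Bags: B1 = {1, 5}  B2 = {1, 6}  B3 = {3, 5}  B4 = {1, 7}  B5 = {3, 4}  B6 = {2, 5}  B7 = {0, 1}
Tree: B1–B2, B1–B3, B2–B4, B3–B5, B3–B6, B2–B7
Every bag has size at most 2, so the width is 2 − 1 = 1 and tw(G) ≤ 1. Any graph with an edge has treewidth ≥ 1, and G has the edge 1–5. Therefore the treewidth is 1.

1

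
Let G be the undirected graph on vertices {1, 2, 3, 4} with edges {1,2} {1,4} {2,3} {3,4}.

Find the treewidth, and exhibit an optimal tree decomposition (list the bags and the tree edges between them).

Treewidth 2.
Bags: B1 = {1, 2, 4}  B2 = {2, 3, 4}
Tree: B1–B2

Each bag holds 3 vertices, so the decomposition has width 2, which upper-bounds the treewidth. The edges 4–1–2–3–4 form a cycle, so G is not a tree and its treewidth is at least 2. Combining the bounds, tw(G) = 2.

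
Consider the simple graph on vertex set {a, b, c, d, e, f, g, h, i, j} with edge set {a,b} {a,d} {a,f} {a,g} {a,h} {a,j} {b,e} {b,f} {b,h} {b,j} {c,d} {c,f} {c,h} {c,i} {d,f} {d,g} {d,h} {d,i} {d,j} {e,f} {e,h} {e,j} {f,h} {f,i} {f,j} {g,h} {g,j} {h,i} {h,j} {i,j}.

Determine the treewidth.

4

A width-4 tree decomposition is:
Bags: B1 = {a, d, f, h, j}  B2 = {d, f, h, i, j}  B3 = {a, b, f, h, j}  B4 = {c, d, f, h, i}  B5 = {b, e, f, h, j}  B6 = {a, d, g, h, j}
Tree: B1–B2, B1–B3, B2–B4, B3–B5, B1–B6
Each bag holds 5 vertices, so the decomposition has width 4, which upper-bounds the treewidth. For the lower bound, the 5 vertices {a, d, g, h, j} are pairwise adjacent, and any tree decomposition puts a clique entirely inside one bag — forcing width ≥ 4. Hence tw(G) = 4 exactly.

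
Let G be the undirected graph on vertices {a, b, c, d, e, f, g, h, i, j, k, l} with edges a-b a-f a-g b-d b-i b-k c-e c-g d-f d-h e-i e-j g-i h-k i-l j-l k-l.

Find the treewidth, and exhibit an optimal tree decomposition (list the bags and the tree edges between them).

Treewidth 3.
Bags: B1 = {a, d, f, h}  B2 = {a, b, d, h}  B3 = {a, b, h, k}  B4 = {a, b, g, k}  B5 = {b, g, i, k}  B6 = {g, i, k, l}  B7 = {c, g, i, l}  B8 = {c, e, i, l}  B9 = {c, e, j, l}
Tree: B1–B2, B2–B3, B3–B4, B4–B5, B5–B6, B6–B7, B7–B8, B8–B9

The largest bag has 4 vertices, giving width 3; this decomposition certifies tw(G) ≤ 3. For the lower bound: the 4 vertex sets {d,f,h}, {a}, {b}, {g,i,k,l} are disjoint, each induces a connected subgraph, and every pair is joined by at least one edge of G. Contracting each set to a single vertex therefore yields K_{4} as a minor, and since treewidth is minor-monotone, tw(G) ≥ tw(K_{4}) = 3. Hence tw(G) = 3 exactly.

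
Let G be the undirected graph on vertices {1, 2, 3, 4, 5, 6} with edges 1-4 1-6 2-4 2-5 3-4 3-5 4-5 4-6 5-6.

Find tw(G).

A width-2 tree decomposition is:
Bags: B1 = {2, 4, 5}  B2 = {3, 4, 5}  B3 = {4, 5, 6}  B4 = {1, 4, 6}
Tree: B1–B2, B2–B3, B3–B4
Each bag holds 3 vertices, so the decomposition has width 2, which upper-bounds the treewidth. On the other hand G contains the 3-clique {1, 4, 6}. A clique must lie in a single bag of any decomposition, so no decomposition can have width below 2. Hence tw(G) = 2 exactly.

2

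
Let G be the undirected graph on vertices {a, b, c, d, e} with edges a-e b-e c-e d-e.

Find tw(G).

1

A width-1 tree decomposition is:
Bags: B1 = {b, e}  B2 = {c, e}  B3 = {a, e}  B4 = {d, e}
Tree: B1–B2, B2–B3, B2–B4
Each bag holds 2 vertices, so the decomposition has width 1, which upper-bounds the treewidth. Since G has at least one edge (e.g. e–b), it is not an edgeless graph, so tw(G) ≥ 1. Combining the bounds, tw(G) = 1.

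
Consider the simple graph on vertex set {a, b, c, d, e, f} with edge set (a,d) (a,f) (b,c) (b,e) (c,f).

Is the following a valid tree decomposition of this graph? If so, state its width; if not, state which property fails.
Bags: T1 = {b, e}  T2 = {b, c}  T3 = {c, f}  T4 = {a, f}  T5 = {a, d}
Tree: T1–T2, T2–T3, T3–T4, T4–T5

Every vertex of G appears in some bag (union = {a, b, c, d, e, f}); every edge is covered by a bag; and for each vertex v the set of bags containing v is connected in the bag tree. The decomposition is therefore valid. The largest bag has 2 vertices, so the width is 1.

Yes; width 1.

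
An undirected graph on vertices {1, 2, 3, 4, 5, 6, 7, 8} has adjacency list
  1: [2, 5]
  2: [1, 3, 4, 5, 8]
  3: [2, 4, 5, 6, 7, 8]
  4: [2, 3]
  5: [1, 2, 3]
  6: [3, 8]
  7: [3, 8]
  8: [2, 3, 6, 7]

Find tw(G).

A width-2 tree decomposition is:
Bags: B1 = {2, 3, 4}  B2 = {2, 3, 8}  B3 = {2, 3, 5}  B4 = {1, 2, 5}  B5 = {3, 6, 8}  B6 = {3, 7, 8}
Tree: B1–B2, B1–B3, B3–B4, B2–B5, B2–B6
The largest bag has 3 vertices, giving width 2; this decomposition certifies tw(G) ≤ 2. Conversely, {1, 2, 5} is a clique of size 3, and the vertices of any clique must share a bag in every tree decomposition; so some bag has ≥ 3 vertices and tw(G) ≥ 2. The upper and lower bounds meet at 2, so that is the treewidth.

2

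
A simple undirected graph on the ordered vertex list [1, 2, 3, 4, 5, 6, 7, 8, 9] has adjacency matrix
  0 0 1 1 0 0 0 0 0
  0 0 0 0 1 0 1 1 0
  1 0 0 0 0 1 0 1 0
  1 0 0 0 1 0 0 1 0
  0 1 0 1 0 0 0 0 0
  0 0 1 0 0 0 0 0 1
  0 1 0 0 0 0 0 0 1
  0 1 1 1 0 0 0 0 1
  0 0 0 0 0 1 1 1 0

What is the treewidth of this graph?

3

A width-3 tree decomposition is:
Bags: B1 = {2, 5, 7, 9}  B2 = {2, 5, 8, 9}  B3 = {4, 5, 8, 9}  B4 = {4, 6, 8, 9}  B5 = {3, 4, 6, 8}  B6 = {1, 3, 4, 6}
Tree: B1–B2, B2–B3, B3–B4, B4–B5, B5–B6
Every bag has size at most 4, so the width is 4 − 1 = 3 and tw(G) ≤ 3. For the lower bound: the 4 vertex sets {2,5,7}, {9}, {8}, {1,3,4,6} are disjoint, each induces a connected subgraph, and every pair is joined by at least one edge of G. Contracting each set to a single vertex therefore yields K_{4} as a minor, and since treewidth is minor-monotone, tw(G) ≥ tw(K_{4}) = 3. The upper and lower bounds meet at 3, so that is the treewidth.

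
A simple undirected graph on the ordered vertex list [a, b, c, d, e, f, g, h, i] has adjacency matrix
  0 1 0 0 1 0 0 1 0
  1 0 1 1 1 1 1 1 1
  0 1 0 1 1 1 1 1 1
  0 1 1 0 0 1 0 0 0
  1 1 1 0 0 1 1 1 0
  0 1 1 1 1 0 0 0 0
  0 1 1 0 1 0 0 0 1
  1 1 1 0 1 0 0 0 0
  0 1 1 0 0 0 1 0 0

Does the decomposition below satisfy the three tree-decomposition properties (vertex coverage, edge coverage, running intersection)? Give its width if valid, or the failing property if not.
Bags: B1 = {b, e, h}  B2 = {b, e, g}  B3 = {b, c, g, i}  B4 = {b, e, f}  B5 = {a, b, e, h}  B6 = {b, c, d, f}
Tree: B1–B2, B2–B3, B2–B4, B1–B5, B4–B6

A tree decomposition must satisfy three properties: every vertex lies in some bag; for every edge, both endpoints lie together in some bag; and for every vertex, the bags containing it form a connected subtree. Here edge (c,e) lies in no bag, so the decomposition is invalid.

No — edge (c,e) lies in no bag.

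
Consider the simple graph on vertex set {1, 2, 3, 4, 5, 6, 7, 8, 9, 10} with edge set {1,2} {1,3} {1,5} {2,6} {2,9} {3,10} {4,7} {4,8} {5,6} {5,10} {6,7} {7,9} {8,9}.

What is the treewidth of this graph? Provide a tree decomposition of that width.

Treewidth 2.
One such decomposition:
Bags: B1 = {3, 5, 10}  B2 = {1, 3, 5}  B3 = {1, 5, 6}  B4 = {1, 2, 6}  B5 = {2, 6, 7}  B6 = {2, 7, 9}  B7 = {4, 7, 9}  B8 = {4, 8, 9}
Tree: B1–B2, B2–B3, B3–B4, B4–B5, B5–B6, B6–B7, B7–B8

Every bag has size at most 3, so the width is 3 − 1 = 2 and tw(G) ≤ 2. For the lower bound, G contains the cycle 10–3–1–5–10, so G is not a forest; only forests have treewidth ≤ 1, hence tw(G) ≥ 2. Therefore the treewidth is 2.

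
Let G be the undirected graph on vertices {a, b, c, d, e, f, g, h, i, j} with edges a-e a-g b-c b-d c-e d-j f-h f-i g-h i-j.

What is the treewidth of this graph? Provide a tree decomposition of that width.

Treewidth 2.
Bags: B1 = {f, h, i}  B2 = {h, i, j}  B3 = {d, h, j}  B4 = {b, d, h}  B5 = {b, c, h}  B6 = {c, e, h}  B7 = {a, e, h}  B8 = {a, g, h}
Tree: B1–B2, B2–B3, B3–B4, B4–B5, B5–B6, B6–B7, B7–B8

The largest bag has 3 vertices, giving width 2; this decomposition certifies tw(G) ≤ 2. The edges h–f–i–j–d–b–c–e–a–g–h form a cycle, so G is not a tree and its treewidth is at least 2. Therefore the treewidth is 2.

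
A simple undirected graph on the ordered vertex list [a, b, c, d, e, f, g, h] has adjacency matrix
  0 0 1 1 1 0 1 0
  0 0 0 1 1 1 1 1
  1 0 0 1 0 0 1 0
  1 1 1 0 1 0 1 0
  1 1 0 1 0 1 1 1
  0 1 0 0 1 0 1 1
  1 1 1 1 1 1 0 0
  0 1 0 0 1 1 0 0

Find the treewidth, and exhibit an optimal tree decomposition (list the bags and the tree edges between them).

Treewidth 3.
Bags: B1 = {b, e, f, h}  B2 = {b, e, f, g}  B3 = {b, d, e, g}  B4 = {a, d, e, g}  B5 = {a, c, d, g}
Tree: B1–B2, B2–B3, B3–B4, B4–B5

Every bag has size at most 4, so the width is 4 − 1 = 3 and tw(G) ≤ 3. Conversely, {a, d, e, g} is a clique of size 4, and the vertices of any clique must share a bag in every tree decomposition; so some bag has ≥ 4 vertices and tw(G) ≥ 3. Combining the bounds, tw(G) = 3.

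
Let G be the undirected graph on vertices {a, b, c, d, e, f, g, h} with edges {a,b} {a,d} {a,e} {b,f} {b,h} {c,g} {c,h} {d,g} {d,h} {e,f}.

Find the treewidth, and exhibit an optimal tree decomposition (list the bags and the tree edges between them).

Treewidth 2.
Bags: B1 = {c, d, g}  B2 = {c, d, h}  B3 = {a, d, h}  B4 = {a, b, h}  B5 = {a, b, e}  B6 = {b, e, f}
Tree: B1–B2, B2–B3, B3–B4, B4–B5, B5–B6

The largest bag has 3 vertices, giving width 2; this decomposition certifies tw(G) ≤ 2. For the lower bound, G contains the cycle g–c–h–d–g, so G is not a forest; only forests have treewidth ≤ 1, hence tw(G) ≥ 2. Hence tw(G) = 2 exactly.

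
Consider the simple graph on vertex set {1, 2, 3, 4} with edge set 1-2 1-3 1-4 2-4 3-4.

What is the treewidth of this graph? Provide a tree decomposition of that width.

Treewidth 2.
Bags: B1 = {1, 3, 4}  B2 = {1, 2, 4}
Tree: B1–B2

The largest bag has 3 vertices, giving width 2; this decomposition certifies tw(G) ≤ 2. On the other hand G contains the 3-clique {1, 2, 4}. A clique must lie in a single bag of any decomposition, so no decomposition can have width below 2. The upper and lower bounds meet at 2, so that is the treewidth.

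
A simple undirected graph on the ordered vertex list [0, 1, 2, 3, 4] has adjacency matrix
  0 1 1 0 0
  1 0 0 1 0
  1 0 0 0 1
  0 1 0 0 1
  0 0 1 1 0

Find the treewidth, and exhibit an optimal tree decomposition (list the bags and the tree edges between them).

Treewidth 2.
One optimal decomposition is:
Bags: B1 = {2, 3, 4}  B2 = {1, 2, 3}  B3 = {0, 1, 2}
Tree: B1–B2, B2–B3

Every bag has size at most 3, so the width is 3 − 1 = 2 and tw(G) ≤ 2. Since 2–4–3–1–0–2 is a cycle in G, G is not acyclic. Forests are exactly the graphs of treewidth ≤ 1, so tw(G) ≥ 2. Combining the bounds, tw(G) = 2.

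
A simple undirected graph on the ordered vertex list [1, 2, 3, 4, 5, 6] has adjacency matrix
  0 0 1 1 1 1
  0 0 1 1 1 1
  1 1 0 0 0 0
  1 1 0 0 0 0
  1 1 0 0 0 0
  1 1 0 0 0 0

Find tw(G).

A width-2 tree decomposition is:
Bags: B1 = {1, 2, 5}  B2 = {1, 2, 3}  B3 = {1, 2, 4}  B4 = {1, 2, 6}
Tree: B1–B2, B2–B3, B3–B4
The largest bag has 3 vertices, giving width 2; this decomposition certifies tw(G) ≤ 2. For the lower bound, G contains the cycle 1–5–2–3–1, so G is not a forest; only forests have treewidth ≤ 1, hence tw(G) ≥ 2. Combining the bounds, tw(G) = 2.

2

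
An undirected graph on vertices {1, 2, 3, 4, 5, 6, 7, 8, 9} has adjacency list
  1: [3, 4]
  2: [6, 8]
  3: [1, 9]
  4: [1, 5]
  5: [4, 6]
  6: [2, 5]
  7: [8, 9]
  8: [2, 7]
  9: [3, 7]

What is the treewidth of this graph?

A width-2 tree decomposition is:
Bags: B1 = {2, 7, 8}  B2 = {2, 7, 9}  B3 = {2, 3, 9}  B4 = {1, 2, 3}  B5 = {1, 2, 4}  B6 = {2, 4, 5}  B7 = {2, 5, 6}
Tree: B1–B2, B2–B3, B3–B4, B4–B5, B5–B6, B6–B7
Every bag has size at most 3, so the width is 3 − 1 = 2 and tw(G) ≤ 2. The edges 2–8–7–9–3–1–4–5–6–2 form a cycle, so G is not a tree and its treewidth is at least 2. Therefore the treewidth is 2.

2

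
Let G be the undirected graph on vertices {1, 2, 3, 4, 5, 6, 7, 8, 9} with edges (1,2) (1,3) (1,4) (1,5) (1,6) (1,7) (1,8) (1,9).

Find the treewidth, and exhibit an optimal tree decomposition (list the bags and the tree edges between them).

The largest bag has 2 vertices, giving width 1; this decomposition certifies tw(G) ≤ 1. Any graph with an edge has treewidth ≥ 1, and G has the edge 1–8. Hence tw(G) = 1 exactly.

Treewidth 1.
One such decomposition:
Bags: B1 = {1, 8}  B2 = {1, 6}  B3 = {1, 7}  B4 = {1, 5}  B5 = {1, 3}  B6 = {1, 4}  B7 = {1, 9}  B8 = {1, 2}
Tree: B1–B2, B1–B3, B3–B4, B2–B5, B1–B6, B6–B7, B1–B8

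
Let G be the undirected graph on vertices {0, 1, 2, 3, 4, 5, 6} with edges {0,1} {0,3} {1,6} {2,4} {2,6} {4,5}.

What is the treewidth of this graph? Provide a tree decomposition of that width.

Treewidth 1.
Bags: B1 = {4, 5}  B2 = {2, 4}  B3 = {2, 6}  B4 = {1, 6}  B5 = {0, 1}  B6 = {0, 3}
Tree: B1–B2, B2–B3, B3–B4, B4–B5, B5–B6

The largest bag has 2 vertices, giving width 1; this decomposition certifies tw(G) ≤ 1. Any graph with an edge has treewidth ≥ 1, and G has the edge 5–4. Therefore the treewidth is 1.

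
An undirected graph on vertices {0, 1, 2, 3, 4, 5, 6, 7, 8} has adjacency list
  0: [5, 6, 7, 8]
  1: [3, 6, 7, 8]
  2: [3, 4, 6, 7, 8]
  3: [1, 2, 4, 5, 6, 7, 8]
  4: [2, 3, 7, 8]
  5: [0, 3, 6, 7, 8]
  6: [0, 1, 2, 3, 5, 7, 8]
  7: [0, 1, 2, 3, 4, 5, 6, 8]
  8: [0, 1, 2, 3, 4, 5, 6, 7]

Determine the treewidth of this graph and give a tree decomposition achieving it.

Treewidth 4.
One such decomposition:
Bags: B1 = {3, 5, 6, 7, 8}  B2 = {1, 3, 6, 7, 8}  B3 = {2, 3, 6, 7, 8}  B4 = {2, 3, 4, 7, 8}  B5 = {0, 5, 6, 7, 8}
Tree: B1–B2, B2–B3, B3–B4, B1–B5

The largest bag has 5 vertices, giving width 4; this decomposition certifies tw(G) ≤ 4. On the other hand G contains the 5-clique {0, 5, 6, 7, 8}. A clique must lie in a single bag of any decomposition, so no decomposition can have width below 4. Combining the bounds, tw(G) = 4.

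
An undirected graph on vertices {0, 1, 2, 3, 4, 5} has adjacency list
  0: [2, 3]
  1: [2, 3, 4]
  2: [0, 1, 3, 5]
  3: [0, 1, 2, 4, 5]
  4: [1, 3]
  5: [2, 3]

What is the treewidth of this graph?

A width-2 tree decomposition is:
Bags: B1 = {1, 3, 4}  B2 = {1, 2, 3}  B3 = {2, 3, 5}  B4 = {0, 2, 3}
Tree: B1–B2, B2–B3, B3–B4
The largest bag has 3 vertices, giving width 2; this decomposition certifies tw(G) ≤ 2. For the lower bound, the 3 vertices {0, 2, 3} are pairwise adjacent, and any tree decomposition puts a clique entirely inside one bag — forcing width ≥ 2. The upper and lower bounds meet at 2, so that is the treewidth.

2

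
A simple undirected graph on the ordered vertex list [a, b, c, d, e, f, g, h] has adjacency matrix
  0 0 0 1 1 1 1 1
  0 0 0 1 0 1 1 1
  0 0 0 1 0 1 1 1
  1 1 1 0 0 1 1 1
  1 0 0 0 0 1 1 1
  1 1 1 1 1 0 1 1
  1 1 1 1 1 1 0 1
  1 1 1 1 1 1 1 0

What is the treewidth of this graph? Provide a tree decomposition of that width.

Treewidth 4.
One optimal decomposition is:
Bags: B1 = {a, e, f, g, h}  B2 = {a, d, f, g, h}  B3 = {c, d, f, g, h}  B4 = {b, d, f, g, h}
Tree: B1–B2, B2–B3, B2–B4

Each bag holds 5 vertices, so the decomposition has width 4, which upper-bounds the treewidth. On the other hand G contains the 5-clique {c, d, f, g, h}. A clique must lie in a single bag of any decomposition, so no decomposition can have width below 4. Hence tw(G) = 4 exactly.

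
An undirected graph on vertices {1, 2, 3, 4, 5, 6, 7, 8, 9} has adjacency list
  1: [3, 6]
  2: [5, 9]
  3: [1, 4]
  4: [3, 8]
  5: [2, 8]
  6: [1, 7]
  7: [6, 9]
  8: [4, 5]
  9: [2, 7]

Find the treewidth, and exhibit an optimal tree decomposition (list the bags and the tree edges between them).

Each bag holds 3 vertices, so the decomposition has width 2, which upper-bounds the treewidth. Since 7–9–2–5–8–4–3–1–6–7 is a cycle in G, G is not acyclic. Forests are exactly the graphs of treewidth ≤ 1, so tw(G) ≥ 2. The upper and lower bounds meet at 2, so that is the treewidth.

Treewidth 2.
One optimal decomposition is:
Bags: B1 = {2, 7, 9}  B2 = {2, 5, 7}  B3 = {5, 7, 8}  B4 = {4, 7, 8}  B5 = {3, 4, 7}  B6 = {1, 3, 7}  B7 = {1, 6, 7}
Tree: B1–B2, B2–B3, B3–B4, B4–B5, B5–B6, B6–B7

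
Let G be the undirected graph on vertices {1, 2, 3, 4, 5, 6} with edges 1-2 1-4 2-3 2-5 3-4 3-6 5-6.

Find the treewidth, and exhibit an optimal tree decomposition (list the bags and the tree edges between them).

Every bag has size at most 3, so the width is 3 − 1 = 2 and tw(G) ≤ 2. Since 6–5–2–3–6 is a cycle in G, G is not acyclic. Forests are exactly the graphs of treewidth ≤ 1, so tw(G) ≥ 2. Hence tw(G) = 2 exactly.

Treewidth 2.
One such decomposition:
Bags: B1 = {3, 5, 6}  B2 = {2, 3, 5}  B3 = {2, 3, 4}  B4 = {1, 2, 4}
Tree: B1–B2, B2–B3, B3–B4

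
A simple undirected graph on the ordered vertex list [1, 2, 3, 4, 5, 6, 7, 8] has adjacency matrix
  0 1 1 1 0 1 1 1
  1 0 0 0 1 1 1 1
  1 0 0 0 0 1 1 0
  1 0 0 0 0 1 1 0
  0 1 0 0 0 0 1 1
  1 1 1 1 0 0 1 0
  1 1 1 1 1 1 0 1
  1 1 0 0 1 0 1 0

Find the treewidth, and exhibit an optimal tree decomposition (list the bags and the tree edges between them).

Each bag holds 4 vertices, so the decomposition has width 3, which upper-bounds the treewidth. For the lower bound, the 4 vertices {1, 2, 7, 8} are pairwise adjacent, and any tree decomposition puts a clique entirely inside one bag — forcing width ≥ 3. Therefore the treewidth is 3.

Treewidth 3.
Bags: B1 = {1, 3, 6, 7}  B2 = {1, 4, 6, 7}  B3 = {1, 2, 6, 7}  B4 = {1, 2, 7, 8}  B5 = {2, 5, 7, 8}
Tree: B1–B2, B2–B3, B3–B4, B4–B5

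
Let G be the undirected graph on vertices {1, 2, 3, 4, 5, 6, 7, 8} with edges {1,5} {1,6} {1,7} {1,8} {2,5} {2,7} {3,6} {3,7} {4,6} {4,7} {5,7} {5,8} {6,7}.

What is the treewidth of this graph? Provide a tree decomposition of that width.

Each bag holds 3 vertices, so the decomposition has width 2, which upper-bounds the treewidth. For the lower bound, the 3 vertices {1, 5, 8} are pairwise adjacent, and any tree decomposition puts a clique entirely inside one bag — forcing width ≥ 2. Therefore the treewidth is 2.

Treewidth 2.
Bags: B1 = {1, 6, 7}  B2 = {1, 5, 7}  B3 = {4, 6, 7}  B4 = {3, 6, 7}  B5 = {2, 5, 7}  B6 = {1, 5, 8}
Tree: B1–B2, B1–B3, B3–B4, B2–B5, B2–B6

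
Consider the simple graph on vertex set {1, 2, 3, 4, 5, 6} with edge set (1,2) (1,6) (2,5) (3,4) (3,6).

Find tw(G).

A width-1 tree decomposition is:
Bags: B1 = {2, 5}  B2 = {1, 2}  B3 = {1, 6}  B4 = {3, 6}  B5 = {3, 4}
Tree: B1–B2, B2–B3, B3–B4, B4–B5
The largest bag has 2 vertices, giving width 1; this decomposition certifies tw(G) ≤ 1. G has an edge, so its treewidth is at least 1. Combining the bounds, tw(G) = 1.

1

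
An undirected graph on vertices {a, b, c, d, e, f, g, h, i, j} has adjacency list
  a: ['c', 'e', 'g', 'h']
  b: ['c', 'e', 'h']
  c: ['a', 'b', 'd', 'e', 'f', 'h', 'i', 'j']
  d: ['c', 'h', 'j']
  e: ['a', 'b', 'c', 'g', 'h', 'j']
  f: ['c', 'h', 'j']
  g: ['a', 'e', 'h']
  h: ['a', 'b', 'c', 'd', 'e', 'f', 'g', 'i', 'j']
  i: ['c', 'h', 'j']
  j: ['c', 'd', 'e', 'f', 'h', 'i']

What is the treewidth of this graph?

3

A width-3 tree decomposition is:
Bags: B1 = {c, e, h, j}  B2 = {c, h, i, j}  B3 = {b, c, e, h}  B4 = {a, c, e, h}  B5 = {c, f, h, j}  B6 = {c, d, h, j}  B7 = {a, e, g, h}
Tree: B1–B2, B1–B3, B3–B4, B2–B5, B2–B6, B4–B7
The largest bag has 4 vertices, giving width 3; this decomposition certifies tw(G) ≤ 3. For the lower bound, the 4 vertices {a, e, g, h} are pairwise adjacent, and any tree decomposition puts a clique entirely inside one bag — forcing width ≥ 3. Combining the bounds, tw(G) = 3.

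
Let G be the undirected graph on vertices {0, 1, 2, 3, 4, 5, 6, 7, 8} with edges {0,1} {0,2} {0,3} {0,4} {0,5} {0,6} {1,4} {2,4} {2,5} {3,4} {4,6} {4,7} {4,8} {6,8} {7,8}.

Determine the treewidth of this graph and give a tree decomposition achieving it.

Every bag has size at most 3, so the width is 3 − 1 = 2 and tw(G) ≤ 2. For the lower bound, the 3 vertices {0, 1, 4} are pairwise adjacent, and any tree decomposition puts a clique entirely inside one bag — forcing width ≥ 2. Hence tw(G) = 2 exactly.

Treewidth 2.
One optimal decomposition is:
Bags: B1 = {0, 4, 6}  B2 = {4, 6, 8}  B3 = {0, 2, 4}  B4 = {0, 2, 5}  B5 = {0, 1, 4}  B6 = {4, 7, 8}  B7 = {0, 3, 4}
Tree: B1–B2, B1–B3, B3–B4, B3–B5, B2–B6, B5–B7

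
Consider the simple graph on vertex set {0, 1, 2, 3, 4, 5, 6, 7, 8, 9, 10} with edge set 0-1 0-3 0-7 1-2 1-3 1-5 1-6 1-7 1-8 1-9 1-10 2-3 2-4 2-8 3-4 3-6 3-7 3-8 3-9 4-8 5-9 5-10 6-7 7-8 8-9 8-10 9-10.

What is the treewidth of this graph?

A width-3 tree decomposition is:
Bags: B1 = {1, 3, 7, 8}  B2 = {0, 1, 3, 7}  B3 = {1, 2, 3, 8}  B4 = {2, 3, 4, 8}  B5 = {1, 3, 8, 9}  B6 = {1, 8, 9, 10}  B7 = {1, 5, 9, 10}  B8 = {1, 3, 6, 7}
Tree: B1–B2, B1–B3, B3–B4, B3–B5, B5–B6, B6–B7, B2–B8
Each bag holds 4 vertices, so the decomposition has width 3, which upper-bounds the treewidth. For the lower bound, the 4 vertices {1, 8, 9, 10} are pairwise adjacent, and any tree decomposition puts a clique entirely inside one bag — forcing width ≥ 3. Combining the bounds, tw(G) = 3.

3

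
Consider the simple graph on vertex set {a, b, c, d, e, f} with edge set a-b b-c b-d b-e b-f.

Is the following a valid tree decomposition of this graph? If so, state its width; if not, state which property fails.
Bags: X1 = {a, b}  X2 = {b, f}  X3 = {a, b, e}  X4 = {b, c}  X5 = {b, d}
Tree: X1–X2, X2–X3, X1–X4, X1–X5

No — bags containing vertex a are not connected in the tree.

A tree decomposition must satisfy three properties: every vertex lies in some bag; for every edge, both endpoints lie together in some bag; and for every vertex, the bags containing it form a connected subtree. Here bags containing vertex a are not connected in the tree, so the decomposition is invalid.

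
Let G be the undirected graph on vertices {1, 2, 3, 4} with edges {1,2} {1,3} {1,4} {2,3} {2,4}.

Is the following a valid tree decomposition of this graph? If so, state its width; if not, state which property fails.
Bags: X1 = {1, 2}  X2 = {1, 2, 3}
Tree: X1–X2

No — vertex 4 appears in no bag.

A tree decomposition must satisfy three properties: every vertex lies in some bag; for every edge, both endpoints lie together in some bag; and for every vertex, the bags containing it form a connected subtree. Here vertex 4 appears in no bag, so the decomposition is invalid.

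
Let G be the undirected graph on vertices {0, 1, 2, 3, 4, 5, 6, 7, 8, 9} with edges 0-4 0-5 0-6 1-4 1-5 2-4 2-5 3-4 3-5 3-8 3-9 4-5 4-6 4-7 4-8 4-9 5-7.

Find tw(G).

2

A width-2 tree decomposition is:
Bags: B1 = {0, 4, 5}  B2 = {2, 4, 5}  B3 = {0, 4, 6}  B4 = {4, 5, 7}  B5 = {3, 4, 5}  B6 = {1, 4, 5}  B7 = {3, 4, 9}  B8 = {3, 4, 8}
Tree: B1–B2, B1–B3, B2–B4, B4–B5, B5–B6, B5–B7, B5–B8
The largest bag has 3 vertices, giving width 2; this decomposition certifies tw(G) ≤ 2. Conversely, {3, 4, 8} is a clique of size 3, and the vertices of any clique must share a bag in every tree decomposition; so some bag has ≥ 3 vertices and tw(G) ≥ 2. The upper and lower bounds meet at 2, so that is the treewidth.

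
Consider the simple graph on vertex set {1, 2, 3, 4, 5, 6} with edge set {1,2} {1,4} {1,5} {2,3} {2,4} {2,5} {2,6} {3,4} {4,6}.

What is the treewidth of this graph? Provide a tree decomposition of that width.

Each bag holds 3 vertices, so the decomposition has width 2, which upper-bounds the treewidth. For the lower bound, the 3 vertices {1, 2, 4} are pairwise adjacent, and any tree decomposition puts a clique entirely inside one bag — forcing width ≥ 2. Therefore the treewidth is 2.

Treewidth 2.
One such decomposition:
Bags: B1 = {1, 2, 4}  B2 = {1, 2, 5}  B3 = {2, 4, 6}  B4 = {2, 3, 4}
Tree: B1–B2, B1–B3, B1–B4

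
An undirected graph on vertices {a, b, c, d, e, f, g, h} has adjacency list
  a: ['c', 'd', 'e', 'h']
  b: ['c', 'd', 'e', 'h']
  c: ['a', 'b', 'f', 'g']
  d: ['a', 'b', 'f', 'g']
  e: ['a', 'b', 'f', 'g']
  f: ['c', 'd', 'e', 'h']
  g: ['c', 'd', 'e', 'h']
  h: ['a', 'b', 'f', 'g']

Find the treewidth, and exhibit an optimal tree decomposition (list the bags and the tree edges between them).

Treewidth 4.
One optimal decomposition is:
Bags: B1 = {b, c, d, e, h}  B2 = {c, d, e, f, h}  B3 = {c, d, e, g, h}  B4 = {a, c, d, e, h}
Tree: B1–B2, B2–B3, B3–B4

Each bag holds 5 vertices, so the decomposition has width 4, which upper-bounds the treewidth. For the lower bound: the 5 vertex sets {b,c}, {e,f}, {d,g}, {h}, {a} are disjoint, each induces a connected subgraph, and every pair is joined by at least one edge of G. Contracting each set to a single vertex therefore yields K_{5} as a minor, and since treewidth is minor-monotone, tw(G) ≥ tw(K_{5}) = 4. Combining the bounds, tw(G) = 4.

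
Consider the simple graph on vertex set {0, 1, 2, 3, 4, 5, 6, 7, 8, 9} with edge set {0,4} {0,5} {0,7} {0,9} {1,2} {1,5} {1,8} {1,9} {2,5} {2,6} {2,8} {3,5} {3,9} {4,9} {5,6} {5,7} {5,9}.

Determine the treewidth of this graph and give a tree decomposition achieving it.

Every bag has size at most 3, so the width is 3 − 1 = 2 and tw(G) ≤ 2. Conversely, {1, 2, 8} is a clique of size 3, and the vertices of any clique must share a bag in every tree decomposition; so some bag has ≥ 3 vertices and tw(G) ≥ 2. The upper and lower bounds meet at 2, so that is the treewidth.

Treewidth 2.
One optimal decomposition is:
Bags: B1 = {0, 5, 9}  B2 = {1, 5, 9}  B3 = {1, 2, 5}  B4 = {0, 4, 9}  B5 = {2, 5, 6}  B6 = {1, 2, 8}  B7 = {3, 5, 9}  B8 = {0, 5, 7}
Tree: B1–B2, B2–B3, B1–B4, B3–B5, B3–B6, B1–B7, B1–B8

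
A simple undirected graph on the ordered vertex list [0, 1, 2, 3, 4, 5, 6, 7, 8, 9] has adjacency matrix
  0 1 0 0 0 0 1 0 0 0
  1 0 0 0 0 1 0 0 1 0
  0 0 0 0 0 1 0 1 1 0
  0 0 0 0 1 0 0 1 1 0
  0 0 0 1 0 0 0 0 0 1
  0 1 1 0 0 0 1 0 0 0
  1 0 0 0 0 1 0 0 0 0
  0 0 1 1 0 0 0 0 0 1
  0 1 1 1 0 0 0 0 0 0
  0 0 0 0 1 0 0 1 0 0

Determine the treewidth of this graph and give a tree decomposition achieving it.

Treewidth 2.
One such decomposition:
Bags: B1 = {0, 1, 6}  B2 = {1, 5, 6}  B3 = {1, 5, 8}  B4 = {2, 5, 8}  B5 = {2, 3, 8}  B6 = {2, 3, 7}  B7 = {3, 4, 7}  B8 = {4, 7, 9}
Tree: B1–B2, B2–B3, B3–B4, B4–B5, B5–B6, B6–B7, B7–B8

Each bag holds 3 vertices, so the decomposition has width 2, which upper-bounds the treewidth. The edges 0–6–5–1–0 form a cycle, so G is not a tree and its treewidth is at least 2. The upper and lower bounds meet at 2, so that is the treewidth.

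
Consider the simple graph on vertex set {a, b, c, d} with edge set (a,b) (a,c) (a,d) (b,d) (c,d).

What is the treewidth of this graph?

2

A width-2 tree decomposition is:
Bags: B1 = {a, b, d}  B2 = {a, c, d}
Tree: B1–B2
The largest bag has 3 vertices, giving width 2; this decomposition certifies tw(G) ≤ 2. Conversely, {a, c, d} is a clique of size 3, and the vertices of any clique must share a bag in every tree decomposition; so some bag has ≥ 3 vertices and tw(G) ≥ 2. Combining the bounds, tw(G) = 2.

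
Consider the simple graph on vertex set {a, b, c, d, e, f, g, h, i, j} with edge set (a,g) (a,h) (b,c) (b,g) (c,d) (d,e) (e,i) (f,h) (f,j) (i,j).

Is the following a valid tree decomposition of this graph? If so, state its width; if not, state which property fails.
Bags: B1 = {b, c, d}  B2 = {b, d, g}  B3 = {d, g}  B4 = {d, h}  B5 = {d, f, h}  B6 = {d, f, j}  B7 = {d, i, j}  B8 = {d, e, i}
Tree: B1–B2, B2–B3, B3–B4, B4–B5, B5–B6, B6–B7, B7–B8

A tree decomposition must satisfy three properties: every vertex lies in some bag; for every edge, both endpoints lie together in some bag; and for every vertex, the bags containing it form a connected subtree. Here vertex a appears in no bag, so the decomposition is invalid.

No — vertex a appears in no bag.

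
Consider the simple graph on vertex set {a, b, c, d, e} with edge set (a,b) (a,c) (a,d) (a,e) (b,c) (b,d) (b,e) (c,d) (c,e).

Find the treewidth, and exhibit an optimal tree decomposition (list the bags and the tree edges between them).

Each bag holds 4 vertices, so the decomposition has width 3, which upper-bounds the treewidth. On the other hand G contains the 4-clique {a, b, c, d}. A clique must lie in a single bag of any decomposition, so no decomposition can have width below 3. The upper and lower bounds meet at 3, so that is the treewidth.

Treewidth 3.
Bags: B1 = {a, b, c, d}  B2 = {a, b, c, e}
Tree: B1–B2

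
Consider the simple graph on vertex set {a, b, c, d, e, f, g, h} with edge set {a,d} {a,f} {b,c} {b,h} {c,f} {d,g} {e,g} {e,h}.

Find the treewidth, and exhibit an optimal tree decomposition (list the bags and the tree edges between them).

Treewidth 2.
One such decomposition:
Bags: B1 = {a, d, f}  B2 = {c, d, f}  B3 = {b, c, d}  B4 = {b, d, h}  B5 = {d, e, h}  B6 = {d, e, g}
Tree: B1–B2, B2–B3, B3–B4, B4–B5, B5–B6

The largest bag has 3 vertices, giving width 2; this decomposition certifies tw(G) ≤ 2. The edges d–a–f–c–b–h–e–g–d form a cycle, so G is not a tree and its treewidth is at least 2. The upper and lower bounds meet at 2, so that is the treewidth.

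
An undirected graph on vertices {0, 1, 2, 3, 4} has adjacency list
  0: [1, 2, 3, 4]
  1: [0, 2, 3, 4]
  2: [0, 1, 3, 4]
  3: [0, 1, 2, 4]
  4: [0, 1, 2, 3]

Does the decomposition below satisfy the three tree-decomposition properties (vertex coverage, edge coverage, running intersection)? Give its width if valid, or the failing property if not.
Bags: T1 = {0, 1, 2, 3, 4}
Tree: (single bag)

Checking the three conditions: (i) the bags cover all of {0, 1, 2, 3, 4}; (ii) for each edge, some bag contains both endpoints; (iii) the bags containing any fixed vertex form a subtree. All hold, so the decomposition is valid with width 5 − 1 = 4.

Yes; width 4.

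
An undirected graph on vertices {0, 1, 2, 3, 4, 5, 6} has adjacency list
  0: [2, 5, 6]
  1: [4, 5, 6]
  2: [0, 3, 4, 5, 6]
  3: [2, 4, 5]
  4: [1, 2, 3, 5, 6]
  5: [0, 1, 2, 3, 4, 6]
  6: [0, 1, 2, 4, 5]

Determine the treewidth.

3

A width-3 tree decomposition is:
Bags: B1 = {0, 2, 5, 6}  B2 = {2, 4, 5, 6}  B3 = {1, 4, 5, 6}  B4 = {2, 3, 4, 5}
Tree: B1–B2, B2–B3, B2–B4
The largest bag has 4 vertices, giving width 3; this decomposition certifies tw(G) ≤ 3. Conversely, {1, 4, 5, 6} is a clique of size 4, and the vertices of any clique must share a bag in every tree decomposition; so some bag has ≥ 4 vertices and tw(G) ≥ 3. The upper and lower bounds meet at 3, so that is the treewidth.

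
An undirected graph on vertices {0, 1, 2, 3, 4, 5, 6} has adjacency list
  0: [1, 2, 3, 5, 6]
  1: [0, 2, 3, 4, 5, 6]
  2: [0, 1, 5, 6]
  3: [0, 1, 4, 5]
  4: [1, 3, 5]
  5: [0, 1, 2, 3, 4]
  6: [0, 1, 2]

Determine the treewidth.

3

A width-3 tree decomposition is:
Bags: B1 = {1, 3, 4, 5}  B2 = {0, 1, 3, 5}  B3 = {0, 1, 2, 5}  B4 = {0, 1, 2, 6}
Tree: B1–B2, B2–B3, B3–B4
Each bag holds 4 vertices, so the decomposition has width 3, which upper-bounds the treewidth. For the lower bound, the 4 vertices {0, 1, 2, 5} are pairwise adjacent, and any tree decomposition puts a clique entirely inside one bag — forcing width ≥ 3. Therefore the treewidth is 3.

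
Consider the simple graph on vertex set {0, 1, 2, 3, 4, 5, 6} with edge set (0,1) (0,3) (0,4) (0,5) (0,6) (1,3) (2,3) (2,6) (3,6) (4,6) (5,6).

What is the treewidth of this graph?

2

A width-2 tree decomposition is:
Bags: B1 = {2, 3, 6}  B2 = {0, 3, 6}  B3 = {0, 4, 6}  B4 = {0, 1, 3}  B5 = {0, 5, 6}
Tree: B1–B2, B2–B3, B2–B4, B3–B5
The largest bag has 3 vertices, giving width 2; this decomposition certifies tw(G) ≤ 2. For the lower bound, the 3 vertices {0, 1, 3} are pairwise adjacent, and any tree decomposition puts a clique entirely inside one bag — forcing width ≥ 2. The upper and lower bounds meet at 2, so that is the treewidth.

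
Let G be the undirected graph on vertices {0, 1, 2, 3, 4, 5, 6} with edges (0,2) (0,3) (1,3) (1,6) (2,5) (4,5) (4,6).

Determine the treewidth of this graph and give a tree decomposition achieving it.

The largest bag has 3 vertices, giving width 2; this decomposition certifies tw(G) ≤ 2. For the lower bound, G contains the cycle 2–5–4–6–1–3–0–2, so G is not a forest; only forests have treewidth ≤ 1, hence tw(G) ≥ 2. Hence tw(G) = 2 exactly.

Treewidth 2.
Bags: B1 = {2, 4, 5}  B2 = {2, 4, 6}  B3 = {1, 2, 6}  B4 = {1, 2, 3}  B5 = {0, 2, 3}
Tree: B1–B2, B2–B3, B3–B4, B4–B5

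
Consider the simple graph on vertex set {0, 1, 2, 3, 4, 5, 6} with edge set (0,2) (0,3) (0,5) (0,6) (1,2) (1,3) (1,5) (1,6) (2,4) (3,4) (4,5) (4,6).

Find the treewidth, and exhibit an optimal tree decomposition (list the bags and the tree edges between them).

Treewidth 3.
Bags: B1 = {0, 1, 4, 6}  B2 = {0, 1, 2, 4}  B3 = {0, 1, 4, 5}  B4 = {0, 1, 3, 4}
Tree: B1–B2, B2–B3, B3–B4

The largest bag has 4 vertices, giving width 3; this decomposition certifies tw(G) ≤ 3. For the lower bound: the 4 vertex sets {1,6}, {2,4}, {0}, {5} are disjoint, each induces a connected subgraph, and every pair is joined by at least one edge of G. Contracting each set to a single vertex therefore yields K_{4} as a minor, and since treewidth is minor-monotone, tw(G) ≥ tw(K_{4}) = 3. Therefore the treewidth is 3.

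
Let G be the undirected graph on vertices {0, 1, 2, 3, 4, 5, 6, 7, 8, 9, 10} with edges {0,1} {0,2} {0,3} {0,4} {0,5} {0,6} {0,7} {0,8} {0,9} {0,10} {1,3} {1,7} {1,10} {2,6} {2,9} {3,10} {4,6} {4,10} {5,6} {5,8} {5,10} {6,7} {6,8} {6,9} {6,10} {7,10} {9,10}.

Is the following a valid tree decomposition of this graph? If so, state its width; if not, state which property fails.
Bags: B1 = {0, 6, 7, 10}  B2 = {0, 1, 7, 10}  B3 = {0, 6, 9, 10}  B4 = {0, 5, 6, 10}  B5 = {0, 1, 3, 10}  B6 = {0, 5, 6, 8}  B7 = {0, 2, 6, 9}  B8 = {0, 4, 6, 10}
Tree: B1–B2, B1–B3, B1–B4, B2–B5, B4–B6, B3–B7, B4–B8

Yes; width 3.

Vertex coverage: the bags together contain {0, 1, 2, 3, 4, 5, 6, 7, 8, 9, 10}, the full vertex set. Edge coverage: each edge of G has both endpoints in at least one bag. Running intersection: for every vertex, the bags containing it form a connected subtree. All three properties hold, so this is a valid tree decomposition of width max|bag| − 1 = 3, and hence tw(G) ≤ 3.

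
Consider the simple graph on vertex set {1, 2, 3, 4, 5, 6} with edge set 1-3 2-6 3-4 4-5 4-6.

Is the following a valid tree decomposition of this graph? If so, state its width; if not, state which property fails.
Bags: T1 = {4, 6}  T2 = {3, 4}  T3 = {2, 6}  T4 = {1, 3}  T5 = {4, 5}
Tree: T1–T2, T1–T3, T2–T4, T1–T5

Vertex coverage: the bags together contain {1, 2, 3, 4, 5, 6}, the full vertex set. Edge coverage: each edge of G has both endpoints in at least one bag. Running intersection: for every vertex, the bags containing it form a connected subtree. All three properties hold, so this is a valid tree decomposition of width max|bag| − 1 = 1, and hence tw(G) ≤ 1.

Yes; width 1.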